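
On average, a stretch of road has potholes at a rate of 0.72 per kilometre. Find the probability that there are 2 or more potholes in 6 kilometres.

0.9292

Over the interval, μ = 0.72 × 6 = 4.32 (6 kilometres).
P(N ≥ 2) = 1 − P(N ≤ 1) = 1 − Σ_{j=0}^{1} e^(−μ) μ^j/j! ≈ 0.9292.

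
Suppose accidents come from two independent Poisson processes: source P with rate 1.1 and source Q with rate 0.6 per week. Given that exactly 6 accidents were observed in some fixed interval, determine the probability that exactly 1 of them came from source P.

Given the total, each event is independently from source P with probability p = λ_P/(λ_P+λ_Q) = 1.1/1.7 ≈ 0.6471.
So K ~ Binomial(6, 1.1/1.7): P(K = 1) = C(6,1) · (1.1/1.7)^1 · (0.6/1.7)^5 ≈ 0.0213.

0.0213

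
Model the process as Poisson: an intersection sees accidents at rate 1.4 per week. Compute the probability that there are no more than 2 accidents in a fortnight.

Over the interval, μ = 1.4 × 2 = 2.8 (a fortnight = 2 weeks).
P(N ≤ 2) = Σ_{j=0}^{2} e^(−μ) μ^j/j! ≈ 0.4695.

0.4695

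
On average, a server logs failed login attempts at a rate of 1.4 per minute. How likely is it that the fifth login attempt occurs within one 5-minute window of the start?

0.8270

Over the interval, μ = 1.4 × 5 = 7 (a 5-minute window = 5 minutes).
The fifth arrival falls in the interval iff at least 5 events occur there: P(S_5 ≤ t) = P(N ≥ 5) = 1 − P(N ≤ 4) ≈ 0.8270.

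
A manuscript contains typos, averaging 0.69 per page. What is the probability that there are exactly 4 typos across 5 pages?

0.1874

Over the interval, μ = 0.69 × 5 = 3.45 (5 pages).
P(N = 4) = e^(−μ) μ^4/4! = e^(−3.45) · 3.45^4/24 ≈ 0.1874.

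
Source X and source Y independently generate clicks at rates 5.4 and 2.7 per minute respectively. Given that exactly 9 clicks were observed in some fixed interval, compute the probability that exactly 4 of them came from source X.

0.1024

Given the total, each event is independently from source X with probability p = λ_X/(λ_X+λ_Y) = 5.4/8.1 ≈ 0.6667.
So K ~ Binomial(9, 5.4/8.1): P(K = 4) = C(9,4) · (5.4/8.1)^4 · (2.7/8.1)^5 ≈ 0.1024.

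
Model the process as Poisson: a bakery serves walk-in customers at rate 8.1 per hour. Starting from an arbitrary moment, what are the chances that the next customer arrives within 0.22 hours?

Inter-arrival times are exponential with rate λ = 8.1 per hour.
P(T ≤ 0.22) = 1 − e^(−λt) = 1 − e^(−8.1 × 0.22) = 1 − e^(−1.782) ≈ 0.8317.

0.8317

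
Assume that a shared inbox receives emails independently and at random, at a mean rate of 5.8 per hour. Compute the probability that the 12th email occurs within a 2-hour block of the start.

0.4920

Over the interval, μ = 5.8 × 2 = 11.6 (a 2-hour block = 2 hours).
The 12th arrival falls in the interval iff at least 12 events occur there: P(S_12 ≤ t) = P(N ≥ 12) = 1 − P(N ≤ 11) ≈ 0.4920.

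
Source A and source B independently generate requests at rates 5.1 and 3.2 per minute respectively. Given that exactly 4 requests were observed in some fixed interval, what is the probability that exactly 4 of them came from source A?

0.1426

Given the total, each event is independently from source A with probability p = λ_A/(λ_A+λ_B) = 5.1/8.3 ≈ 0.6145.
So K ~ Binomial(4, 5.1/8.3): P(K = 4) = C(4,4) · (5.1/8.3)^4 · (3.2/8.3)^0 ≈ 0.1426.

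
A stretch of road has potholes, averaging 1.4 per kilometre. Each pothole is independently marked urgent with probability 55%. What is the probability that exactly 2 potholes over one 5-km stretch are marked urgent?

Thinning: the potholes that are marked urgent themselves form a Poisson process with rate 0.55 × 1.4 = 0.77 per kilometre.
Over the interval, μ = 0.77 × 5 = 3.85 (a 5-km stretch = 5 kilometres).
P(N = 2) = e^(−3.85) · 3.85^2/2! ≈ 0.1577.

0.1577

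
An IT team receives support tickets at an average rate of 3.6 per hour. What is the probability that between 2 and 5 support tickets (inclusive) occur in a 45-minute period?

Over the interval, μ = 3.6 × 0.75 = 2.7 (a 45-minute period = 0.75 hours).
P(2 ≤ N ≤ 5) = Σ_{j=2}^{5} e^(−2.7) · 2.7^j/j! ≈ 0.6946.

0.6946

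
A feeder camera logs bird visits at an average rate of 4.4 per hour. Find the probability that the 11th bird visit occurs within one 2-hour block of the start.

Over the interval, μ = 4.4 × 2 = 8.8 (a 2-hour block = 2 hours).
The 11th arrival falls in the interval iff at least 11 events occur there: P(S_11 ≤ t) = P(N ≥ 11) = 1 − P(N ≤ 10) ≈ 0.2706.

0.2706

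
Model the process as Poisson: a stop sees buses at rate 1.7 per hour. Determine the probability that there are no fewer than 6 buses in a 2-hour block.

Over the interval, μ = 1.7 × 2 = 3.4 (a 2-hour block = 2 hours).
P(N ≥ 6) = 1 − P(N ≤ 5) = 1 − Σ_{j=0}^{5} e^(−μ) μ^j/j! ≈ 0.1295.

0.1295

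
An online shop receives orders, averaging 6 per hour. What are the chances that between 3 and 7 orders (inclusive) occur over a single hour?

0.6820

With mean μ = 6 per hour,
P(3 ≤ N ≤ 7) = Σ_{j=3}^{7} e^(−6) · 6^j/j! ≈ 0.6820.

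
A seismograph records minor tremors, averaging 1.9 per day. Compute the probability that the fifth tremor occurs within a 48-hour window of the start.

Over the interval, μ = 1.9 × 2 = 3.8 (a 48-hour window = 2 days).
The fifth arrival falls in the interval iff at least 5 events occur there: P(S_5 ≤ t) = P(N ≥ 5) = 1 − P(N ≤ 4) ≈ 0.3322.

0.3322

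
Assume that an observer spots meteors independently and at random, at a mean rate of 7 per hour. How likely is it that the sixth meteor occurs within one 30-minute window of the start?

0.1424

Over the interval, μ = 7 × 0.5 = 3.5 (a 30-minute window = 0.5 hours).
The sixth arrival falls in the interval iff at least 6 events occur there: P(S_6 ≤ t) = P(N ≥ 6) = 1 − P(N ≤ 5) ≈ 0.1424.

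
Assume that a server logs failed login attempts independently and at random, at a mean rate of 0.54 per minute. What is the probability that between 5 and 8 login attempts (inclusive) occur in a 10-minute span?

0.5293

Over the interval, μ = 0.54 × 10 = 5.4 (a 10-minute span = 10 minutes).
P(5 ≤ N ≤ 8) = Σ_{j=5}^{8} e^(−5.4) · 5.4^j/j! ≈ 0.5293.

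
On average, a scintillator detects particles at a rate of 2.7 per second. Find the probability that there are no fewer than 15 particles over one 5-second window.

0.3767

Over the interval, μ = 2.7 × 5 = 13.5 (a 5-second window = 5 seconds).
P(N ≥ 15) = 1 − P(N ≤ 14) = 1 − Σ_{j=0}^{14} e^(−μ) μ^j/j! ≈ 0.3767.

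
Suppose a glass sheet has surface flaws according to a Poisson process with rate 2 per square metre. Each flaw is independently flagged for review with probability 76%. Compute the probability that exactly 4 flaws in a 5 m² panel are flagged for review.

0.0696

Thinning: the flaws that are flagged for review themselves form a Poisson process with rate 0.76 × 2 = 1.52 per square metre.
Over the interval, μ = 1.52 × 5 = 7.6 (a 5 m² panel = 5 square metres).
P(N = 4) = e^(−7.6) · 7.6^4/4! ≈ 0.0696.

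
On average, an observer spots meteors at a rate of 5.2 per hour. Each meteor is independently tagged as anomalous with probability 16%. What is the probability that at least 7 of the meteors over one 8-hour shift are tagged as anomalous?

Thinning: the meteors that are tagged as anomalous themselves form a Poisson process with rate 0.16 × 5.2 = 0.832 per hour.
Over the interval, μ = 0.832 × 8 = 6.656 (an 8-hour shift = 8 hours).
P(N ≥ 7) = 1 − P(N ≤ 6) ≈ 0.4979.

0.4979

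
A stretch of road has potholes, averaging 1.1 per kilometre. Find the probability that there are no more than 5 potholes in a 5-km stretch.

Over the interval, μ = 1.1 × 5 = 5.5 (a 5-km stretch = 5 kilometres).
P(N ≤ 5) = Σ_{j=0}^{5} e^(−μ) μ^j/j! ≈ 0.5289.

0.5289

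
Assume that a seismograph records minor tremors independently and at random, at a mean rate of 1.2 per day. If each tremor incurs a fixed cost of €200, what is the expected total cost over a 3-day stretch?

€720

E[N] = 1.2 × 3 = 3.6 (a 3-day stretch = 3 days); E[cost] = 3.6 × €200 = €720.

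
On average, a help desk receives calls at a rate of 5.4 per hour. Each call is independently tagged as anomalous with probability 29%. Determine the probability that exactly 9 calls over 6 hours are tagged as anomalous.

Thinning: the calls that are tagged as anomalous themselves form a Poisson process with rate 0.29 × 5.4 = 1.566 per hour.
Over the interval, μ = 1.566 × 6 = 9.396 (6 hours).
P(N = 9) = e^(−9.396) · 9.396^9/9! ≈ 0.1306.

0.1306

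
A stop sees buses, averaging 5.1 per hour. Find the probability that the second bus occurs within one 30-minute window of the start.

Over the interval, μ = 5.1 × 0.5 = 2.55 (a 30-minute window = 0.5 hours).
The second arrival falls in the interval iff at least 2 events occur there: P(S_2 ≤ t) = P(N ≥ 2) = 1 − P(N ≤ 1) ≈ 0.7228.

0.7228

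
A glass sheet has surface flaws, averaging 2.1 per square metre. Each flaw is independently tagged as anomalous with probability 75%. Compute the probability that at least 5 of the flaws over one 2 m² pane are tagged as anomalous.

0.2105

Thinning: the flaws that are tagged as anomalous themselves form a Poisson process with rate 0.75 × 2.1 = 1.575 per square metre.
Over the interval, μ = 1.575 × 2 = 3.15 (a 2 m² pane = 2 square metres).
P(N ≥ 5) = 1 − P(N ≤ 4) ≈ 0.2105.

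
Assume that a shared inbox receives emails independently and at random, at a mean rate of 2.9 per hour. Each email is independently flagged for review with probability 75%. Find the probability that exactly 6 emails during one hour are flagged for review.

Thinning: the emails that are flagged for review themselves form a Poisson process with rate 0.75 × 2.9 = 2.175 per hour.
So μ = 2.175.
P(N = 6) = e^(−2.175) · 2.175^6/6! ≈ 0.0167.

0.0167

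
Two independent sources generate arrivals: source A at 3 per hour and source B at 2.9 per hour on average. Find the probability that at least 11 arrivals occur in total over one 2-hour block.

Independent Poisson processes superpose: combined rate λ = 3 + 2.9 = 5.9 per hour.
Over the interval, μ = 5.9 × 2 = 11.8 (a 2-hour block = 2 hours).
P(N ≥ 11) = 1 − P(N ≤ 10) ≈ 0.6315.

0.6315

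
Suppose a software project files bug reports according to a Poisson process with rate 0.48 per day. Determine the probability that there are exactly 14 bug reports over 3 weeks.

0.0537

Over the interval, μ = 0.48 × 21 = 10.08 (3 weeks = 21 days).
P(N = 14) = e^(−μ) μ^14/14! = e^(−10.08) · 10.08^14/87178291200 ≈ 0.0537.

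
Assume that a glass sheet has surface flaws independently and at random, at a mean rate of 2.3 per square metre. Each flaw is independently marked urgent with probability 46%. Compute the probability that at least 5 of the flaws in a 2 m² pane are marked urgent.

Thinning: the flaws that are marked urgent themselves form a Poisson process with rate 0.46 × 2.3 = 1.058 per square metre.
Over the interval, μ = 1.058 × 2 = 2.116 (a 2 m² pane = 2 square metres).
P(N ≥ 5) = 1 − P(N ≤ 4) ≈ 0.0637.

0.0637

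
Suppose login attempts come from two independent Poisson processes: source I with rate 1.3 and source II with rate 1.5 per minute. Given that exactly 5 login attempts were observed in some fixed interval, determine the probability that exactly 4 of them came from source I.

Given the total, each event is independently from source I with probability p = λ_I/(λ_I+λ_II) = 1.3/2.8 ≈ 0.4643.
So K ~ Binomial(5, 1.3/2.8): P(K = 4) = C(5,4) · (1.3/2.8)^4 · (1.5/2.8)^1 ≈ 0.1245.

0.1245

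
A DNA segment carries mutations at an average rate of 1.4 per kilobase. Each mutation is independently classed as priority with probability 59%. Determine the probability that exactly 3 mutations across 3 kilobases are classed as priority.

Thinning: the mutations that are classed as priority themselves form a Poisson process with rate 0.59 × 1.4 = 0.826 per kilobase.
Over the interval, μ = 0.826 × 3 = 2.478 (3 kilobases).
P(N = 3) = e^(−2.478) · 2.478^3/3! ≈ 0.2128.

0.2128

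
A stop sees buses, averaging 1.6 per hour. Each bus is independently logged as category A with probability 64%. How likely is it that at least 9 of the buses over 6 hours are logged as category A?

0.1680

Thinning: the buses that are logged as category A themselves form a Poisson process with rate 0.64 × 1.6 = 1.024 per hour.
Over the interval, μ = 1.024 × 6 = 6.144 (6 hours).
P(N ≥ 9) = 1 − P(N ≤ 8) ≈ 0.1680.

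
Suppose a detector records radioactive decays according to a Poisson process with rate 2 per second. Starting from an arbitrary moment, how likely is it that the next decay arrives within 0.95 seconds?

0.8504

Inter-arrival times are exponential with rate λ = 2 per second.
P(T ≤ 0.95) = 1 − e^(−λt) = 1 − e^(−2 × 0.95) = 1 − e^(−1.9) ≈ 0.8504.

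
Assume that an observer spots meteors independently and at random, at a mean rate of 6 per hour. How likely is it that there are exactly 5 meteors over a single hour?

With mean μ = 6 per hour,
P(N = 5) = e^(−μ) μ^5/5! = e^(−6) · 6^5/120 ≈ 0.1606.

0.1606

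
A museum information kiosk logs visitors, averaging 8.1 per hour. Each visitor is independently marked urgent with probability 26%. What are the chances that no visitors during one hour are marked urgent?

0.1217

Thinning: the visitors that are marked urgent themselves form a Poisson process with rate 0.26 × 8.1 = 2.106 per hour.
So μ = 2.106.
P(N = 0) = e^(−2.106) · 2.106^0/0! ≈ 0.1217.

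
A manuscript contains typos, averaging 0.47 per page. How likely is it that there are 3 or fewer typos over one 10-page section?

Over the interval, μ = 0.47 × 10 = 4.7 (a 10-page section = 10 pages).
P(N ≤ 3) = Σ_{j=0}^{3} e^(−μ) μ^j/j! ≈ 0.3097.

0.3097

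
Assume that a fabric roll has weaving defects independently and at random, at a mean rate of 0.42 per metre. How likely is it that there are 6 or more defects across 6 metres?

0.0434

Over the interval, μ = 0.42 × 6 = 2.52 (6 metres).
P(N ≥ 6) = 1 − P(N ≤ 5) = 1 − Σ_{j=0}^{5} e^(−μ) μ^j/j! ≈ 0.0434.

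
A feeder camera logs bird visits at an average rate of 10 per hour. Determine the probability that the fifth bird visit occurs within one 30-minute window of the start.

Over the interval, μ = 10 × 0.5 = 5 (a 30-minute window = 0.5 hours).
The fifth arrival falls in the interval iff at least 5 events occur there: P(S_5 ≤ t) = P(N ≥ 5) = 1 − P(N ≤ 4) ≈ 0.5595.

0.5595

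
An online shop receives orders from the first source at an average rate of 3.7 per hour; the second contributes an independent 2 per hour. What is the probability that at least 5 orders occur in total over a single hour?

0.6728

Independent Poisson processes superpose: combined rate λ = 3.7 + 2 = 5.7 per hour.
So μ = 5.7.
P(N ≥ 5) = 1 − P(N ≤ 4) ≈ 0.6728.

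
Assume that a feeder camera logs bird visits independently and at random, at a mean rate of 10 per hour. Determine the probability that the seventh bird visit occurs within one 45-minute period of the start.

0.6218

Over the interval, μ = 10 × 0.75 = 7.5 (a 45-minute period = 0.75 hours).
The seventh arrival falls in the interval iff at least 7 events occur there: P(S_7 ≤ t) = P(N ≥ 7) = 1 − P(N ≤ 6) ≈ 0.6218.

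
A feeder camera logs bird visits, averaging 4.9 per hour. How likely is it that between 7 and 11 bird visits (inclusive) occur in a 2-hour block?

Over the interval, μ = 4.9 × 2 = 9.8 (a 2-hour block = 2 hours).
P(7 ≤ N ≤ 11) = Σ_{j=7}^{11} e^(−9.8) · 9.8^j/j! ≈ 0.5760.

0.5760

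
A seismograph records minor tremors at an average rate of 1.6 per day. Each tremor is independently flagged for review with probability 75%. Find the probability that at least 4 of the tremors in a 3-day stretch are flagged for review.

Thinning: the tremors that are flagged for review themselves form a Poisson process with rate 0.75 × 1.6 = 1.2 per day.
Over the interval, μ = 1.2 × 3 = 3.6 (a 3-day stretch = 3 days).
P(N ≥ 4) = 1 − P(N ≤ 3) ≈ 0.4848.

0.4848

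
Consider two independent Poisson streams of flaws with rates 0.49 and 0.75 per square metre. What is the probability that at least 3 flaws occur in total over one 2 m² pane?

Independent Poisson processes superpose: combined rate λ = 0.49 + 0.75 = 1.24 per square metre.
Over the interval, μ = 1.24 × 2 = 2.48 (a 2 m² pane = 2 square metres).
P(N ≥ 3) = 1 − P(N ≤ 2) ≈ 0.4510.

0.4510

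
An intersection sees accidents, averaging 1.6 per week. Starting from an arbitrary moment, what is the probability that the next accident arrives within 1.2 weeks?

Inter-arrival times are exponential with rate λ = 1.6 per week.
P(T ≤ 1.2) = 1 − e^(−λt) = 1 − e^(−1.6 × 1.2) = 1 − e^(−1.92) ≈ 0.8534.

0.8534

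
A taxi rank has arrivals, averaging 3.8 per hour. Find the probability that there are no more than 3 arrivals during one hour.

0.4735

With mean μ = 3.8 per hour,
P(N ≤ 3) = Σ_{j=0}^{3} e^(−μ) μ^j/j! ≈ 0.4735.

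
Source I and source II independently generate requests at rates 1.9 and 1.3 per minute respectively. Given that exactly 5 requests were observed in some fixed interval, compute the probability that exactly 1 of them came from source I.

0.0809

Given the total, each event is independently from source I with probability p = λ_I/(λ_I+λ_II) = 1.9/3.2 ≈ 0.5937.
So K ~ Binomial(5, 1.9/3.2): P(K = 1) = C(5,1) · (1.9/3.2)^1 · (1.3/3.2)^4 ≈ 0.0809.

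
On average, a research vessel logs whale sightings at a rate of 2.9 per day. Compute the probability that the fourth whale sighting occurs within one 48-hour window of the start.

Over the interval, μ = 2.9 × 2 = 5.8 (a 48-hour window = 2 days).
The fourth arrival falls in the interval iff at least 4 events occur there: P(S_4 ≤ t) = P(N ≥ 4) = 1 − P(N ≤ 3) ≈ 0.8300.

0.8300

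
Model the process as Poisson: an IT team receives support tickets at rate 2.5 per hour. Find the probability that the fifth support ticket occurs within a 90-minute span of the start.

Over the interval, μ = 2.5 × 1.5 = 3.75 (a 90-minute span = 1.5 hours).
The fifth arrival falls in the interval iff at least 5 events occur there: P(S_5 ≤ t) = P(N ≥ 5) = 1 − P(N ≤ 4) ≈ 0.3225.

0.3225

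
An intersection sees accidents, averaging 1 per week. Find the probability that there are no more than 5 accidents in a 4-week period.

Over the interval, μ = 1 × 4 = 4 (a 4-week period = 4 weeks).
P(N ≤ 5) = Σ_{j=0}^{5} e^(−μ) μ^j/j! ≈ 0.7851.

0.7851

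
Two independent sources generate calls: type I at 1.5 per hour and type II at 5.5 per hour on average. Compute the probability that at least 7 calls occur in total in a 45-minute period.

Independent Poisson processes superpose: combined rate λ = 1.5 + 5.5 = 7 per hour.
Over the interval, μ = 7 × 0.75 = 5.25 (a 45-minute period = 0.75 hours).
P(N ≥ 7) = 1 − P(N ≤ 6) ≈ 0.2752.

0.2752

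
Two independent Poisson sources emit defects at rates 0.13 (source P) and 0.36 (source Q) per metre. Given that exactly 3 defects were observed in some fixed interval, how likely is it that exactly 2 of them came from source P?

Given the total, each event is independently from source P with probability p = λ_P/(λ_P+λ_Q) = 0.13/0.49 ≈ 0.2653.
So K ~ Binomial(3, 0.13/0.49): P(K = 2) = C(3,2) · (0.13/0.49)^2 · (0.36/0.49)^1 ≈ 0.1551.

0.1551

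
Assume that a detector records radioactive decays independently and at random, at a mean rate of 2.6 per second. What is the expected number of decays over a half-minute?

78

E[N] = λt = 2.6 × 30 = 78 (a half-minute = 30 seconds).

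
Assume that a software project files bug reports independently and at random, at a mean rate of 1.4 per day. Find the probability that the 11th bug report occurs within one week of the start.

0.3920

Over the interval, μ = 1.4 × 7 = 9.8 (a week = 7 days).
The 11th arrival falls in the interval iff at least 11 events occur there: P(S_11 ≤ t) = P(N ≥ 11) = 1 − P(N ≤ 10) ≈ 0.3920.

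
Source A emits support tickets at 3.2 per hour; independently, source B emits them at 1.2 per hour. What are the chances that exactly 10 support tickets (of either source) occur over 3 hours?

Independent Poisson processes superpose: combined rate λ = 3.2 + 1.2 = 4.4 per hour.
Over the interval, μ = 4.4 × 3 = 13.2 (3 hours).
P(N = 10) = e^(−13.2) · 13.2^10/10! ≈ 0.0819.

0.0819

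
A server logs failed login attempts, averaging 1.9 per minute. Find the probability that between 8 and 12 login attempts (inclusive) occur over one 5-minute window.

0.5678

Over the interval, μ = 1.9 × 5 = 9.5 (a 5-minute window = 5 minutes).
P(8 ≤ N ≤ 12) = Σ_{j=8}^{12} e^(−9.5) · 9.5^j/j! ≈ 0.5678.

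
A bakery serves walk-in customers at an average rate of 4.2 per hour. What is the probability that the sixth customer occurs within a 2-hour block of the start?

Over the interval, μ = 4.2 × 2 = 8.4 (a 2-hour block = 2 hours).
The sixth arrival falls in the interval iff at least 6 events occur there: P(S_6 ≤ t) = P(N ≥ 6) = 1 − P(N ≤ 5) ≈ 0.8427.

0.8427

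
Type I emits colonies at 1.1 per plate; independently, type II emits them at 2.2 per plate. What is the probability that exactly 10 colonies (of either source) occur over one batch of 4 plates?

0.0819

Independent Poisson processes superpose: combined rate λ = 1.1 + 2.2 = 3.3 per plate.
Over the interval, μ = 3.3 × 4 = 13.2 (a batch of 4 plates = 4 plates).
P(N = 10) = e^(−13.2) · 13.2^10/10! ≈ 0.0819.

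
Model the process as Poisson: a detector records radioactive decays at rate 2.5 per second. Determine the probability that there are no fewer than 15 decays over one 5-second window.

0.2750

Over the interval, μ = 2.5 × 5 = 12.5 (a 5-second window = 5 seconds).
P(N ≥ 15) = 1 − P(N ≤ 14) = 1 − Σ_{j=0}^{14} e^(−μ) μ^j/j! ≈ 0.2750.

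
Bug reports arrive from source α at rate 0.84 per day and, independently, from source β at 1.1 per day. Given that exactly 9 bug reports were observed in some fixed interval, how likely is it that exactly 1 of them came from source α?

0.0416

Given the total, each event is independently from source α with probability p = λ_α/(λ_α+λ_β) = 0.84/1.94 ≈ 0.4330.
So K ~ Binomial(9, 0.84/1.94): P(K = 1) = C(9,1) · (0.84/1.94)^1 · (1.1/1.94)^8 ≈ 0.0416.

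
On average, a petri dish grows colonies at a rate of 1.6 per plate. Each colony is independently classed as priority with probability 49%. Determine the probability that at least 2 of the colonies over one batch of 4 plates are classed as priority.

0.8203

Thinning: the colonies that are classed as priority themselves form a Poisson process with rate 0.49 × 1.6 = 0.784 per plate.
Over the interval, μ = 0.784 × 4 = 3.136 (a batch of 4 plates = 4 plates).
P(N ≥ 2) = 1 − P(N ≤ 1) ≈ 0.8203.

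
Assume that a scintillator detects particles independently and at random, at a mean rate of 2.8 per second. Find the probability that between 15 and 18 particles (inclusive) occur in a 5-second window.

Over the interval, μ = 2.8 × 5 = 14 (a 5-second window = 5 seconds).
P(15 ≤ N ≤ 18) = Σ_{j=15}^{18} e^(−14) · 14^j/j! ≈ 0.3122.

0.3122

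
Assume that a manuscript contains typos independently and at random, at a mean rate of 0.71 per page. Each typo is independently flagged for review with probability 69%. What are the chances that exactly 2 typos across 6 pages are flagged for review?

Thinning: the typos that are flagged for review themselves form a Poisson process with rate 0.69 × 0.71 = 0.4899 per page.
Over the interval, μ = 0.4899 × 6 = 2.9394 (6 pages).
P(N = 2) = e^(−2.9394) · 2.9394^2/2! ≈ 0.2285.

0.2285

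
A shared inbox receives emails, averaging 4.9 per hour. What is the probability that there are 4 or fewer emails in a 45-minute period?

Over the interval, μ = 4.9 × 0.75 = 3.675 (a 45-minute period = 0.75 hours).
P(N ≤ 4) = Σ_{j=0}^{4} e^(−μ) μ^j/j! ≈ 0.6920.

0.6920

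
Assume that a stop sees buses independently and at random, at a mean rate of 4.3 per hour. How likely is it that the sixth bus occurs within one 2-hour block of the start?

Over the interval, μ = 4.3 × 2 = 8.6 (a 2-hour block = 2 hours).
The sixth arrival falls in the interval iff at least 6 events occur there: P(S_6 ≤ t) = P(N ≥ 6) = 1 − P(N ≤ 5) ≈ 0.8578.

0.8578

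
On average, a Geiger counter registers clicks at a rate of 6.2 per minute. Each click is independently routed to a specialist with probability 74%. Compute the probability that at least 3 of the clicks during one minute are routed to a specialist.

Thinning: the clicks that are routed to a specialist themselves form a Poisson process with rate 0.74 × 6.2 = 4.588 per minute.
So μ = 4.588.
P(N ≥ 3) = 1 − P(N ≤ 2) ≈ 0.8361.

0.8361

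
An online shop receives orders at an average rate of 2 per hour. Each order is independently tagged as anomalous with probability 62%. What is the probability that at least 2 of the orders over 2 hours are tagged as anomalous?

Thinning: the orders that are tagged as anomalous themselves form a Poisson process with rate 0.62 × 2 = 1.24 per hour.
Over the interval, μ = 1.24 × 2 = 2.48 (2 hours).
P(N ≥ 2) = 1 − P(N ≤ 1) ≈ 0.7086.

0.7086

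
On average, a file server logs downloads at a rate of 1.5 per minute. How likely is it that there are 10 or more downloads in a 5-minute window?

0.2236

Over the interval, μ = 1.5 × 5 = 7.5 (a 5-minute window = 5 minutes).
P(N ≥ 10) = 1 − P(N ≤ 9) = 1 − Σ_{j=0}^{9} e^(−μ) μ^j/j! ≈ 0.2236.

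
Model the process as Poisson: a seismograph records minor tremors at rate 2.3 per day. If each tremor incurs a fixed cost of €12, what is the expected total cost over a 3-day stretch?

€82.8

E[N] = 2.3 × 3 = 6.9 (a 3-day stretch = 3 days); E[cost] = 6.9 × €12 = €82.8.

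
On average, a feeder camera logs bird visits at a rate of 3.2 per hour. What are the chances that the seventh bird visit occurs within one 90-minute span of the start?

Over the interval, μ = 3.2 × 1.5 = 4.8 (a 90-minute span = 1.5 hours).
The seventh arrival falls in the interval iff at least 7 events occur there: P(S_7 ≤ t) = P(N ≥ 7) = 1 − P(N ≤ 6) ≈ 0.2092.

0.2092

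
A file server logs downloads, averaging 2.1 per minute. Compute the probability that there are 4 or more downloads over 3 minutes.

Over the interval, μ = 2.1 × 3 = 6.3 (3 minutes).
P(N ≥ 4) = 1 − P(N ≤ 3) = 1 − Σ_{j=0}^{3} e^(−μ) μ^j/j! ≈ 0.8736.

0.8736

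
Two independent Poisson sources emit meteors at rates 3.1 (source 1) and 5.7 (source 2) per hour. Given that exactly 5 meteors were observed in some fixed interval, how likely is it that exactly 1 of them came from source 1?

0.3100

Given the total, each event is independently from source 1 with probability p = λ_1/(λ_1+λ_2) = 3.1/8.8 ≈ 0.3523.
So K ~ Binomial(5, 3.1/8.8): P(K = 1) = C(5,1) · (3.1/8.8)^1 · (5.7/8.8)^4 ≈ 0.3100.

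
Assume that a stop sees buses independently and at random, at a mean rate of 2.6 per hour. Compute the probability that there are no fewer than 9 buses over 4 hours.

0.7104

Over the interval, μ = 2.6 × 4 = 10.4 (4 hours).
P(N ≥ 9) = 1 − P(N ≤ 8) = 1 − Σ_{j=0}^{8} e^(−μ) μ^j/j! ≈ 0.7104.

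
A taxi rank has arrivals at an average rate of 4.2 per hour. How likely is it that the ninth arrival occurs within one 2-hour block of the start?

Over the interval, μ = 4.2 × 2 = 8.4 (a 2-hour block = 2 hours).
The ninth arrival falls in the interval iff at least 9 events occur there: P(S_9 ≤ t) = P(N ≥ 9) = 1 − P(N ≤ 8) ≈ 0.4631.

0.4631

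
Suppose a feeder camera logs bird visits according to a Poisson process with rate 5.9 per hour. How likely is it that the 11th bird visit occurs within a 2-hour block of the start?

Over the interval, μ = 5.9 × 2 = 11.8 (a 2-hour block = 2 hours).
The 11th arrival falls in the interval iff at least 11 events occur there: P(S_11 ≤ t) = P(N ≥ 11) = 1 − P(N ≤ 10) ≈ 0.6315.

0.6315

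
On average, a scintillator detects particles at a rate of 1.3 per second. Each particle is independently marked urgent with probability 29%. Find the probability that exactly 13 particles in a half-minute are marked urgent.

Thinning: the particles that are marked urgent themselves form a Poisson process with rate 0.29 × 1.3 = 0.377 per second.
Over the interval, μ = 0.377 × 30 = 11.31 (a half-minute = 30 seconds).
P(N = 13) = e^(−11.31) · 11.31^13/13! ≈ 0.0975.

0.0975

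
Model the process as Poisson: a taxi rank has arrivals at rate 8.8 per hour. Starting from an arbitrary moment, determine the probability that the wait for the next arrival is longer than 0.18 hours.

The wait for the next event is exponential with rate λ = 8.8 per hour.
P(T > 0.18) = e^(−λt) = e^(−8.8 × 0.18) = e^(−1.584) ≈ 0.2052.

0.2052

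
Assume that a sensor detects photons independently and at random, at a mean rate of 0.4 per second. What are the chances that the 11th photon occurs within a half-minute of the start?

0.6528

Over the interval, μ = 0.4 × 30 = 12 (a half-minute = 30 seconds).
The 11th arrival falls in the interval iff at least 11 events occur there: P(S_11 ≤ t) = P(N ≥ 11) = 1 − P(N ≤ 10) ≈ 0.6528.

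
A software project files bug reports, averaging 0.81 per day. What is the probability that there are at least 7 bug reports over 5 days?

0.1159

Over the interval, μ = 0.81 × 5 = 4.05 (5 days).
P(N ≥ 7) = 1 − P(N ≤ 6) = 1 − Σ_{j=0}^{6} e^(−μ) μ^j/j! ≈ 0.1159.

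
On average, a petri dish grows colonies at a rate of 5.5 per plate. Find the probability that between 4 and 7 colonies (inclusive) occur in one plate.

With mean μ = 5.5 per plate,
P(4 ≤ N ≤ 7) = Σ_{j=4}^{7} e^(−5.5) · 5.5^j/j! ≈ 0.6078.

0.6078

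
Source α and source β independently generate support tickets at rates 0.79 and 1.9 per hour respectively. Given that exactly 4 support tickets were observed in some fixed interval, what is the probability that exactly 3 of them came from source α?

0.0716

Given the total, each event is independently from source α with probability p = λ_α/(λ_α+λ_β) = 0.79/2.69 ≈ 0.2937.
So K ~ Binomial(4, 0.79/2.69): P(K = 3) = C(4,3) · (0.79/2.69)^3 · (1.9/2.69)^1 ≈ 0.0716.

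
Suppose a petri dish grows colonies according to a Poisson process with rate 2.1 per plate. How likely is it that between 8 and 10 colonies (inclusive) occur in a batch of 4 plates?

0.3756

Over the interval, μ = 2.1 × 4 = 8.4 (a batch of 4 plates = 4 plates).
P(8 ≤ N ≤ 10) = Σ_{j=8}^{10} e^(−8.4) · 8.4^j/j! ≈ 0.3756.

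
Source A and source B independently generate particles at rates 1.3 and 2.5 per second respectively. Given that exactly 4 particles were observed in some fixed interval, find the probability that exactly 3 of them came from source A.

0.1054

Given the total, each event is independently from source A with probability p = λ_A/(λ_A+λ_B) = 1.3/3.8 ≈ 0.3421.
So K ~ Binomial(4, 1.3/3.8): P(K = 3) = C(4,3) · (1.3/3.8)^3 · (2.5/3.8)^1 ≈ 0.1054.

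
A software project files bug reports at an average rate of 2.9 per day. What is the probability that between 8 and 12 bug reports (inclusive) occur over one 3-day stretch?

Over the interval, μ = 2.9 × 3 = 8.7 (a 3-day stretch = 3 days).
P(8 ≤ N ≤ 12) = Σ_{j=8}^{12} e^(−8.7) · 8.7^j/j! ≈ 0.5363.

0.5363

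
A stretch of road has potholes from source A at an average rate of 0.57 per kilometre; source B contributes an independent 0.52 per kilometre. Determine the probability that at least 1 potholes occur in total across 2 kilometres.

0.8870

Independent Poisson processes superpose: combined rate λ = 0.57 + 0.52 = 1.09 per kilometre.
Over the interval, μ = 1.09 × 2 = 2.18 (2 kilometres).
P(N ≥ 1) = 1 − P(N ≤ 0) ≈ 0.8870.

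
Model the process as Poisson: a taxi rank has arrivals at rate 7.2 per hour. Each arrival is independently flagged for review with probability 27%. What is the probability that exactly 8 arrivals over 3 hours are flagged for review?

0.0973

Thinning: the arrivals that are flagged for review themselves form a Poisson process with rate 0.27 × 7.2 = 1.944 per hour.
Over the interval, μ = 1.944 × 3 = 5.832 (3 hours).
P(N = 8) = e^(−5.832) · 5.832^8/8! ≈ 0.0973.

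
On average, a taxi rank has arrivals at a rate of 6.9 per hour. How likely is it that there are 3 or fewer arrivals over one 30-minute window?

Over the interval, μ = 6.9 × 0.5 = 3.45 (a 30-minute window = 0.5 hours).
P(N ≤ 3) = Σ_{j=0}^{3} e^(−μ) μ^j/j! ≈ 0.5475.

0.5475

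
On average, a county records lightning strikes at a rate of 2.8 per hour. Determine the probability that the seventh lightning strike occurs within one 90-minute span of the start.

Over the interval, μ = 2.8 × 1.5 = 4.2 (a 90-minute span = 1.5 hours).
The seventh arrival falls in the interval iff at least 7 events occur there: P(S_7 ≤ t) = P(N ≥ 7) = 1 − P(N ≤ 6) ≈ 0.1325.

0.1325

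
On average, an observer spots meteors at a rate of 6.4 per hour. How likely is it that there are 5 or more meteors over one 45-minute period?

0.5237

Over the interval, μ = 6.4 × 0.75 = 4.8 (a 45-minute period = 0.75 hours).
P(N ≥ 5) = 1 − P(N ≤ 4) = 1 − Σ_{j=0}^{4} e^(−μ) μ^j/j! ≈ 0.5237.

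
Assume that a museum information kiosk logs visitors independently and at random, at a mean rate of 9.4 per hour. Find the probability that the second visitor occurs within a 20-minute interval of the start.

Over the interval, μ = 9.4 × 1/3 ≈ 3.13333 (a 20-minute interval = 1/3 hours).
The second arrival falls in the interval iff at least 2 events occur there: P(S_2 ≤ t) = P(N ≥ 2) = 1 − P(N ≤ 1) ≈ 0.8199.

0.8199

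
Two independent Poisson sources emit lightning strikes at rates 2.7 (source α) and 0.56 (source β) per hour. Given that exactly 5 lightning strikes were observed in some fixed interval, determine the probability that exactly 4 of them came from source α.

0.4041

Given the total, each event is independently from source α with probability p = λ_α/(λ_α+λ_β) = 2.7/3.26 ≈ 0.8282.
So K ~ Binomial(5, 2.7/3.26): P(K = 4) = C(5,4) · (2.7/3.26)^4 · (0.56/3.26)^1 ≈ 0.4041.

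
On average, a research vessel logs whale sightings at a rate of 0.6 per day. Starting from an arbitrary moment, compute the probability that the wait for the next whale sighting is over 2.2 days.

The wait for the next event is exponential with rate λ = 0.6 per day.
P(T > 2.2) = e^(−λt) = e^(−0.6 × 2.2) = e^(−1.32) ≈ 0.2671.

0.2671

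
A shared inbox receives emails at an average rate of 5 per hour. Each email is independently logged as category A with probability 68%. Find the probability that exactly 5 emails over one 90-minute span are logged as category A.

Thinning: the emails that are logged as category A themselves form a Poisson process with rate 0.68 × 5 = 3.4 per hour.
Over the interval, μ = 3.4 × 1.5 = 5.1 (a 90-minute span = 1.5 hours).
P(N = 5) = e^(−5.1) · 5.1^5/5! ≈ 0.1753.

0.1753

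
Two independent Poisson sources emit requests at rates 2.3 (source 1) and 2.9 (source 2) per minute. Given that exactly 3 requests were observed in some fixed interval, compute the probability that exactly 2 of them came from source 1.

0.3273

Given the total, each event is independently from source 1 with probability p = λ_1/(λ_1+λ_2) = 2.3/5.2 ≈ 0.4423.
So K ~ Binomial(3, 2.3/5.2): P(K = 2) = C(3,2) · (2.3/5.2)^2 · (2.9/5.2)^1 ≈ 0.3273.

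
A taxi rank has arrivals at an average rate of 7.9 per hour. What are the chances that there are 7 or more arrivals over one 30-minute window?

0.1055

Over the interval, μ = 7.9 × 0.5 = 3.95 (a 30-minute window = 0.5 hours).
P(N ≥ 7) = 1 − P(N ≤ 6) = 1 − Σ_{j=0}^{6} e^(−μ) μ^j/j! ≈ 0.1055.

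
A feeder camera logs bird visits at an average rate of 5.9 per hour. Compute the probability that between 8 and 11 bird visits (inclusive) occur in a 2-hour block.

Over the interval, μ = 5.9 × 2 = 11.8 (a 2-hour block = 2 hours).
P(8 ≤ N ≤ 11) = Σ_{j=8}^{11} e^(−11.8) · 11.8^j/j! ≈ 0.3860.

0.3860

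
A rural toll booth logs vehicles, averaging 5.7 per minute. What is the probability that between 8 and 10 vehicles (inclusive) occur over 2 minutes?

Over the interval, μ = 5.7 × 2 = 11.4 (2 minutes).
P(8 ≤ N ≤ 10) = Σ_{j=8}^{10} e^(−11.4) · 11.4^j/j! ≈ 0.2939.

0.2939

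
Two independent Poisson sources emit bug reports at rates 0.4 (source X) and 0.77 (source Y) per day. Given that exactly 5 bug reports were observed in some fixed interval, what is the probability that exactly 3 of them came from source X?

0.1731

Given the total, each event is independently from source X with probability p = λ_X/(λ_X+λ_Y) = 0.4/1.17 ≈ 0.3419.
So K ~ Binomial(5, 0.4/1.17): P(K = 3) = C(5,3) · (0.4/1.17)^3 · (0.77/1.17)^2 ≈ 0.1731.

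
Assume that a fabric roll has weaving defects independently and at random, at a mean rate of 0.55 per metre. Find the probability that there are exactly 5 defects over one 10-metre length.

Over the interval, μ = 0.55 × 10 = 5.5 (a 10-metre length = 10 metres).
P(N = 5) = e^(−μ) μ^5/5! = e^(−5.5) · 5.5^5/120 ≈ 0.1714.

0.1714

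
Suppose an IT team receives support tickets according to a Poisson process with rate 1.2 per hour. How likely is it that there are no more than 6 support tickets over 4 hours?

0.7908

Over the interval, μ = 1.2 × 4 = 4.8 (4 hours).
P(N ≤ 6) = Σ_{j=0}^{6} e^(−μ) μ^j/j! ≈ 0.7908.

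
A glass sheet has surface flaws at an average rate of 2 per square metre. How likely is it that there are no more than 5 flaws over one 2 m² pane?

0.7851

Over the interval, μ = 2 × 2 = 4 (a 2 m² pane = 2 square metres).
P(N ≤ 5) = Σ_{j=0}^{5} e^(−μ) μ^j/j! ≈ 0.7851.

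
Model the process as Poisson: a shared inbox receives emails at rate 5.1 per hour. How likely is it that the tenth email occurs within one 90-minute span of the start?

0.2410

Over the interval, μ = 5.1 × 1.5 = 7.65 (a 90-minute span = 1.5 hours).
The tenth arrival falls in the interval iff at least 10 events occur there: P(S_10 ≤ t) = P(N ≥ 10) = 1 − P(N ≤ 9) ≈ 0.2410.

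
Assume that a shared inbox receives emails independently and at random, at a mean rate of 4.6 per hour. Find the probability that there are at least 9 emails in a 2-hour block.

0.5704

Over the interval, μ = 4.6 × 2 = 9.2 (a 2-hour block = 2 hours).
P(N ≥ 9) = 1 − P(N ≤ 8) = 1 − Σ_{j=0}^{8} e^(−μ) μ^j/j! ≈ 0.5704.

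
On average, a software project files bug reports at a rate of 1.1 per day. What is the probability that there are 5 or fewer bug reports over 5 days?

Over the interval, μ = 1.1 × 5 = 5.5 (5 days).
P(N ≤ 5) = Σ_{j=0}^{5} e^(−μ) μ^j/j! ≈ 0.5289.

0.5289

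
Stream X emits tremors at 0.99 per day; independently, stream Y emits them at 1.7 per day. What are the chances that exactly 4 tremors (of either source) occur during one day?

Independent Poisson processes superpose: combined rate λ = 0.99 + 1.7 = 2.69 per day.
So μ = 2.69.
P(N = 4) = e^(−2.69) · 2.69^4/4! ≈ 0.1481.

0.1481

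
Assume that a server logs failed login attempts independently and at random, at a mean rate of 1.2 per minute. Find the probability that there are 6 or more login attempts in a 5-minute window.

Over the interval, μ = 1.2 × 5 = 6 (a 5-minute window = 5 minutes).
P(N ≥ 6) = 1 − P(N ≤ 5) = 1 − Σ_{j=0}^{5} e^(−μ) μ^j/j! ≈ 0.5543.

0.5543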